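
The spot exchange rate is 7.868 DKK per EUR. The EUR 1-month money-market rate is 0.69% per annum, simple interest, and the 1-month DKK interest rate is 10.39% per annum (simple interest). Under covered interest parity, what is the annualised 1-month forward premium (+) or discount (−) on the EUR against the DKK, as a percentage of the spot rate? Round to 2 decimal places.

T = 1/12 years.
No-arbitrage forward: 7.868 × 1.0086583 / 1.000575 = 7.931563 DKK/EUR.
Annualised premium = (F − S)/S × (1/T) = (7.931563 − 7.868)/7.868 ÷ (1/12) = 9.69%.

+9.69%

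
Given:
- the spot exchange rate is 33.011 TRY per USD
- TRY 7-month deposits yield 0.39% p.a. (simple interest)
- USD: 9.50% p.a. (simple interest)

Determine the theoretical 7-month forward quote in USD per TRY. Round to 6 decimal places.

T = 7/12 years.
TRY accumulates by 1 + 0.0039×7/12 = 1.002275.
USD growth factor: 1 + 0.0950×7/12 = 1.0554167.
Forward (TRY per USD) = 33.011 × 1.002275 / 1.0554167 = 31.34885.
Quoted the other way: 1/31.34885 = 0.031899 USD per TRY.

0.031899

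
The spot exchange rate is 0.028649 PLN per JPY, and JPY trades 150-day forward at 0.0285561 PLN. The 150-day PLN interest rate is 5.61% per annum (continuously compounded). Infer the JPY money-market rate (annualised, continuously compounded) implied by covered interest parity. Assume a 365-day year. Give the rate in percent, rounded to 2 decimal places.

6.40%

T = 150/365 years.
F/S = 0.0285561/0.028649 = 0.9967573 = (growth of PLN) / (growth of JPY).
The PLN side grows by e^(0.0561×150/365) = 1.0233226.
That pins the JPY growth at 1.0266517.
r = ln(1.0266517)/(150/365) = 0.064003 → 6.40%.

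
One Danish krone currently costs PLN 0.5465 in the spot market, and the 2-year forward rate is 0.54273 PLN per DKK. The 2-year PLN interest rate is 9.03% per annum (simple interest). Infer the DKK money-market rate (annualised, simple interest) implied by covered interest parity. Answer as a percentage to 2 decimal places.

9.44%

T = 2 years.
By CIP, F/S equals the PLN-to-DKK growth ratio: 0.54273/0.5465 = 0.9931016.
The PLN side grows by 1 + 0.0903×2 = 1.180600.
Hence g_DKK = 1.1888008.
(1.1888008 − 1)/T = 0.094400, i.e. 9.44%.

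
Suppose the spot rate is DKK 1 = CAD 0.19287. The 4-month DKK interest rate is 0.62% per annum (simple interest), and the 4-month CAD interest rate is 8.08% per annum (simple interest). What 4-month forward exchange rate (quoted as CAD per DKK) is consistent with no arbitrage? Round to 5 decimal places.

0.19766

T = 4/12 years.
Growth of 1 CAD over T: 1 + 0.0808×4/12 = 1.0269333.
Growth of 1 DKK over T: 1 + 0.0062×4/12 = 1.0020667.
CIP: F = S · (grow CAD)/(grow DKK) = 0.19287 × 1.0269333/1.0020667 = 0.1976561 CAD per DKK.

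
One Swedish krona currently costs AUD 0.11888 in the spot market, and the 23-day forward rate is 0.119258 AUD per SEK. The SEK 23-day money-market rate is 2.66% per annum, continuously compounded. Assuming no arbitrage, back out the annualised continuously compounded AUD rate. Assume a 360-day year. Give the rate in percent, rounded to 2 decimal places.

T = 23/360 years.
F/S = 0.119258/0.11888 = 1.0031797 = (growth of AUD) / (growth of SEK).
SEK growth factor: e^(0.0266×23/360) = 1.0017009.
That pins the AUD growth at 1.004886.
r = ln(1.004886)/(23/360) = 0.076290 → 7.63%.

7.63%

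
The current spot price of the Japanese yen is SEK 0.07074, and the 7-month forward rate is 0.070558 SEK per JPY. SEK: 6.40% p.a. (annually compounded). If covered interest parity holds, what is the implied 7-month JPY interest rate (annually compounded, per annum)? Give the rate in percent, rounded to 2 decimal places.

T = 7/12 years.
CIP gives F = S · g_SEK/g_JPY, so g_SEK/g_JPY = 0.070558/0.07074 = 0.9974272.
The SEK side grows by (1 + 0.0640)^(7/12) = 1.036850.
Hence g_JPY = 1.0395245.
Annualise: 1.0395245^(12/7) − 1 = 0.068709 = 6.87%.

6.87%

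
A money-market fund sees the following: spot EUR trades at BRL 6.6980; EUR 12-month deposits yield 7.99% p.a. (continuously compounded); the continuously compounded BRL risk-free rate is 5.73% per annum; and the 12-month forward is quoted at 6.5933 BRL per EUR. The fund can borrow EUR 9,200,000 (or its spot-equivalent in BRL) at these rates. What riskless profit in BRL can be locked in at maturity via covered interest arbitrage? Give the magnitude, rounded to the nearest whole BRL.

BRL 448,208

T = 1 year.
Route A — deposit EUR, sell forward: 9,200,000 × 1.0831787444 × 6.5933 = BRL 65,703,846.22.
Route B — convert at spot, deposit BRL: 9,200,000 × 6.6980 × 1.0589734548 = BRL 65,255,638.64.
The quoted forward overvalues EUR, so borrow BRL, buy EUR at spot, deposit the EUR at 7.99%, and sell the proceeds forward at 6.5933.
Arbitrage profit = |65,703,846.22 − 65,255,638.64| = BRL 448,208.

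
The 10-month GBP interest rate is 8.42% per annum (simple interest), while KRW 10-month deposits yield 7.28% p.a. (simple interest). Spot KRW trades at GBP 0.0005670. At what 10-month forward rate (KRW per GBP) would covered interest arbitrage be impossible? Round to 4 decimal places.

T = 10/12 years.
GBP growth factor: 1 + 0.0842×10/12 = 1.0701666667.
KRW growth factor: 1 + 0.0728×10/12 = 1.0606666667.
Forward (GBP per KRW) = 0.000567 × 1.0701666667 / 1.0606666667 = 0.0005720784098.
Quoted the other way: 1/0.0005720784098 = 1748.0121 KRW per GBP.

1748.0121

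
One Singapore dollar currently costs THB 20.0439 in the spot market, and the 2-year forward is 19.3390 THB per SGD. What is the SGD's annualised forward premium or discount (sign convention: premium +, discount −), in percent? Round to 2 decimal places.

T = 2 years.
(F − S)/S = (19.3390 − 20.0439)/20.0439 = -0.0351678.
Per annum: -0.0351678 / 2 = -0.017584 = -1.76%.

-1.76%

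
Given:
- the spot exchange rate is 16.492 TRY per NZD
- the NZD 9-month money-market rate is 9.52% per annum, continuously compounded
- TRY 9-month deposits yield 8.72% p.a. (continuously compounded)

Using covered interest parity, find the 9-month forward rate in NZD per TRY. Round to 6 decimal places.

0.061000

T = 9/12 years.
TRY growth factor: e^(0.0872×9/12) = 1.067586.
NZD accumulates by e^(0.0952×9/12) = 1.0740107.
So F = 16.492 × 1.067586 / 1.0740107 = 16.39335 (TRY/NZD).
Quoted the other way: 1/16.39335 = 0.061000 NZD per TRY.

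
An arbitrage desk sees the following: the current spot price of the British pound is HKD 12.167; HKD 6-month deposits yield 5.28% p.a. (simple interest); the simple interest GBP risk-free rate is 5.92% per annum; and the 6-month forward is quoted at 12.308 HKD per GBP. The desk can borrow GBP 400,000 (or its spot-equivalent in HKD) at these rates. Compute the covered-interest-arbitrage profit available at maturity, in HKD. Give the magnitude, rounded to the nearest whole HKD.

HKD 73,643

T = 6/12 years.
Route A — deposit GBP, sell forward: 400,000 × 1.029600 × 12.308 = HKD 5,068,926.72.
Route B — convert at spot, deposit HKD: 400,000 × 12.167 × 1.026400 = HKD 4,995,283.52.
The quoted forward overvalues GBP, so borrow HKD, buy GBP at spot, deposit the GBP at 5.92%, and sell the proceeds forward at 12.308.
The gap between the two covered legs is HKD 73,643.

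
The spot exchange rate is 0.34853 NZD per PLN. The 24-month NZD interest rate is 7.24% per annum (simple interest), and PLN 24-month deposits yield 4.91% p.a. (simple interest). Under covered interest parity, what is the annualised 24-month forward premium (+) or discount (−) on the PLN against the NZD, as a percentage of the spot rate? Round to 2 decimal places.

T = 2 years.
F = S · g_NZD/g_PLN = 0.34853 × 1.144800/1.098200 = 0.36331920.
Annualised premium = (F − S)/S × (1/T) = (0.36331920 − 0.34853)/0.34853 ÷ 2 = 2.12%.

+2.12%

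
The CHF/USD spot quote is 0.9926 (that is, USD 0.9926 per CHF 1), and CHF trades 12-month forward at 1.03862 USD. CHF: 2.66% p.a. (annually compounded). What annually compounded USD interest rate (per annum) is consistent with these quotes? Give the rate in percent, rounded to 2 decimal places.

7.42%

T = 1 year.
F/S = 1.03862/0.9926 = 1.0463631 = (growth of USD) / (growth of CHF).
The CHF side grows by (1 + 0.0266)^1 = 1.026600.
So the USD growth factor = 1.0741964.
Annualise: 1.0741964^(1/1) − 1 = 0.074196 = 7.42%.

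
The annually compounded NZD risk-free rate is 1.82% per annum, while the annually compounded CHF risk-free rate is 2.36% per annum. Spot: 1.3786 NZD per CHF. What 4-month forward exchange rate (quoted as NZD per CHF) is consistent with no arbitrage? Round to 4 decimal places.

1.3762

T = 4/12 years.
NZD growth factor: (1 + 0.0182)^(4/12) = 1.0060302.
CHF growth factor: (1 + 0.0236)^(4/12) = 1.0078056.
So F = 1.3786 × 1.0060302 / 1.0078056 = 1.376171 (NZD/CHF).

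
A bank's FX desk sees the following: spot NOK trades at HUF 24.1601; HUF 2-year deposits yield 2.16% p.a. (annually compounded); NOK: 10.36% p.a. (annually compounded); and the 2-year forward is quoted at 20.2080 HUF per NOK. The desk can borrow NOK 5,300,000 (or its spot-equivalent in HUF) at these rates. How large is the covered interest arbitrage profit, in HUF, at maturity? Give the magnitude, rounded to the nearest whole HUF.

HUF 3,196,426

T = 2 years.
Invest the NOK and cover forward: 5,300,000 × 1.21793296 × 20.2080 = HUF 130,443,543.06.
Convert at spot and invest in HUF: 5,300,000 × 24.1601 × 1.04366656 = HUF 133,639,968.82.
The quoted forward undervalues NOK, so borrow NOK, convert to HUF at spot, deposit the HUF at 2.16%, and buy NOK forward at 20.2080 to cover the loan.
Arbitrage profit = |130,443,543.06 − 133,639,968.82| = HUF 3,196,426.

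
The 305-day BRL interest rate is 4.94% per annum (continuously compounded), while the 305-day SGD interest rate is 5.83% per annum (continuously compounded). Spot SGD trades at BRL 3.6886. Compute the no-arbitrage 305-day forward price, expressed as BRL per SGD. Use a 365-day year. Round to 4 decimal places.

T = 305/365 years.
Growth of 1 BRL over T: e^(0.0494×305/365) = 1.0421433.
SGD accumulates by e^(0.0583×305/365) = 1.0499226.
So F = 3.6886 × 1.0421433 / 1.0499226 = 3.661270 (BRL/SGD).

3.6613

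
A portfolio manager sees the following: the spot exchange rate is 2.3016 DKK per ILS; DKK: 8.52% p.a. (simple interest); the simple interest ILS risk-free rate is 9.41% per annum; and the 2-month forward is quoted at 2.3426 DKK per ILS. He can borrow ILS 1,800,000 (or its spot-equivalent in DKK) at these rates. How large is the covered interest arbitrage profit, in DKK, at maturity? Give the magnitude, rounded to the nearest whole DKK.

DKK 81,103

T = 2/12 years.
Route A — deposit ILS, sell forward: 1,800,000 × 1.015683333 × 2.3426 = DKK 4,282,811.60.
Route B — convert at spot, deposit DKK: 1,800,000 × 2.3016 × 1.014200 = DKK 4,201,708.90.
The quoted forward overvalues ILS, so borrow DKK, buy ILS at spot, deposit the ILS at 9.41%, and sell the proceeds forward at 2.3426.
Profit = 4,282,811.60 − 4,201,708.90 = DKK 81,103.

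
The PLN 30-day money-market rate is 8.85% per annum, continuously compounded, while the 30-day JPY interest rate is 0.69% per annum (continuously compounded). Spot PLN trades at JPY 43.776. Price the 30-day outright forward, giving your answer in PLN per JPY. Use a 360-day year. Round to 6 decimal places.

0.022999

T = 30/360 years.
JPY accumulates by e^(0.0069×30/360) = 1.0005752.
PLN growth factor: e^(0.0885×30/360) = 1.0074023.
Forward (JPY per PLN) = 43.776 × 1.0005752 / 1.0074023 = 43.47933.
Quoted the other way: 1/43.47933 = 0.022999 PLN per JPY.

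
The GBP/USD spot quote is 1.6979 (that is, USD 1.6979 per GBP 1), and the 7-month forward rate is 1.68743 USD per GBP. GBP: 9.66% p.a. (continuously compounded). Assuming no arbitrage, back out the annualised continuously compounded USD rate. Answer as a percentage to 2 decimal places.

8.60%

T = 7/12 years.
By CIP, F/S equals the USD-to-GBP growth ratio: 1.68743/1.6979 = 0.9938336.
GBP growth factor: e^(0.0966×7/12) = 1.0579679.
That pins the USD growth at 1.051444.
Take logs: ln 1.051444 / (7/12) = 0.085996, so 8.60%.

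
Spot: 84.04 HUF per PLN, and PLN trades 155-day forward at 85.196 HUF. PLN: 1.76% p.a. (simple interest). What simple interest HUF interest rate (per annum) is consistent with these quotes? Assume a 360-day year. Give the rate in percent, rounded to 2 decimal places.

T = 155/360 years.
CIP gives F = S · g_HUF/g_PLN, so g_HUF/g_PLN = 85.196/84.04 = 1.0137554.
PLN growth factor: 1 + 0.0176×155/360 = 1.0075778.
That pins the HUF growth at 1.0214374.
r = (1.0214374 − 1)/(155/360) = 0.049790 → 4.98%.

4.98%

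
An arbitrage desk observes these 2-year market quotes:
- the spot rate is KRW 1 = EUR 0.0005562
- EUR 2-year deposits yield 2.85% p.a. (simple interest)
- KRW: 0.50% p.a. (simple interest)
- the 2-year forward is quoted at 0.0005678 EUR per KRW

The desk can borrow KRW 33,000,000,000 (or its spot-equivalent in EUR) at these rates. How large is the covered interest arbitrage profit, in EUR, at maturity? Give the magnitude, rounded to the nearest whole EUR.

EUR 476,038

T = 2 years.
Keep in KRW, deliver into the forward: 33,000,000,000·1.010000·0.0005678 = EUR 18,924,774.00.
Swap to EUR now, deposit: 33,000,000,000·0.0005562·1.057000 = EUR 19,400,812.20.
The quoted forward undervalues KRW, so borrow KRW, convert to EUR at spot, deposit the EUR at 2.85%, and buy KRW forward at 0.0005678 to cover the loan.
The gap between the two covered legs is EUR 476,038.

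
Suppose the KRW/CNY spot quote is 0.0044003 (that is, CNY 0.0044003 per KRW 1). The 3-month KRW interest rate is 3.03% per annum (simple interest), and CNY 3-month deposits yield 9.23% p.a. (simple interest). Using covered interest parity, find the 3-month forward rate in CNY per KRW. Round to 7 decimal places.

0.0044680

T = 3/12 years.
CNY growth factor: 1 + 0.0923×3/12 = 1.023075.
KRW accumulates by 1 + 0.0303×3/12 = 1.007575.
CIP: F = S · (grow CNY)/(grow KRW) = 0.0044003 × 1.023075/1.007575 = 0.004467992 CNY per KRW.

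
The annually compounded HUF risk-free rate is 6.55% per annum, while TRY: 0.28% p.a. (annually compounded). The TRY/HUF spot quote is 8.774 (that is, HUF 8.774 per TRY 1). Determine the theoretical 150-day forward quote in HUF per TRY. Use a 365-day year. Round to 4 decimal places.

8.9954

T = 150/365 years.
HUF growth factor: (1 + 0.0655)^(150/365) = 1.0264158.
TRY growth factor: (1 + 0.0028)^(150/365) = 1.0011497.
So F = 8.774 × 1.0264158 / 1.0011497 = 8.995430 (HUF/TRY).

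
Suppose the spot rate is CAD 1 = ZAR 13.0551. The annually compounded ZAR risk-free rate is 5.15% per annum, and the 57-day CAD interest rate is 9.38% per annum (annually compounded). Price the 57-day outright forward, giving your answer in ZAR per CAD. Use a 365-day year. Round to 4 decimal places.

12.9749

T = 57/365 years.
ZAR growth factor: (1 + 0.0515)^(57/365) = 1.00787305.
CAD accumulates by (1 + 0.0938)^(57/365) = 1.01409984.
Forward (ZAR per CAD) = 13.0551 × 1.00787305 / 1.01409984 = 12.974939.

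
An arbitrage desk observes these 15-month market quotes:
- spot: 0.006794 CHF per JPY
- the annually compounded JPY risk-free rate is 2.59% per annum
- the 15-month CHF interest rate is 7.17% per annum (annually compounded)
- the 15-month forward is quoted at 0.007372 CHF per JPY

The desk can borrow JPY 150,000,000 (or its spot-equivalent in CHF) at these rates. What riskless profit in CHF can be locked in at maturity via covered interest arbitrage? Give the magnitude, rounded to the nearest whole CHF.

T = 15/12 years.
Invest the JPY and cover forward: 150,000,000 × 1.032479143 × 0.007372 = CHF 1,141,715.44.
Convert at spot and invest in CHF: 150,000,000 × 0.006794 × 1.0904143 = CHF 1,111,241.21.
The quoted forward overvalues JPY, so borrow CHF, buy JPY at spot, deposit the JPY at 2.59%, and sell the proceeds forward at 0.007372.
The gap between the two covered legs is CHF 30,474.

CHF 30,474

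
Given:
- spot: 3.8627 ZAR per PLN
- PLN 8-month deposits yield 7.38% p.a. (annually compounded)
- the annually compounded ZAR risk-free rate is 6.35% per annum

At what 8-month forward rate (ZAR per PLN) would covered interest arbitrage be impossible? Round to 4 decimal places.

T = 8/12 years.
ZAR growth factor: (1 + 0.0635)^(8/12) = 1.0418975.
PLN accumulates by (1 + 0.0738)^(8/12) = 1.0486139.
Forward (ZAR per PLN) = 3.8627 × 1.0418975 / 1.0486139 = 3.837959.

3.8380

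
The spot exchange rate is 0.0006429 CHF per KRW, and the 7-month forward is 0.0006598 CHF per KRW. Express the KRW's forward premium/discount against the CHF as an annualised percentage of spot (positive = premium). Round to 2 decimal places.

T = 7/12 years.
Period premium: (0.0006598 − 0.0006429)/0.0006429 = 0.0262871.
Annualise by dividing by T: 0.0262871 / (7/12) = 0.045064 → 4.51%.

+4.51%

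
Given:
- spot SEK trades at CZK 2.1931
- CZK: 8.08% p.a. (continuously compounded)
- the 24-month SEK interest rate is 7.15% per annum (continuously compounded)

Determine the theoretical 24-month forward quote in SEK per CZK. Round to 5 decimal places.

T = 2 years.
CZK growth factor: e^(0.0808×2) = 1.175390.
SEK growth factor: e^(0.0715×2) = 1.1537298.
Forward (CZK per SEK) = 2.1931 × 1.175390 / 1.1537298 = 2.234273.
Quoted the other way: 1/2.234273 = 0.44757 SEK per CZK.

0.44757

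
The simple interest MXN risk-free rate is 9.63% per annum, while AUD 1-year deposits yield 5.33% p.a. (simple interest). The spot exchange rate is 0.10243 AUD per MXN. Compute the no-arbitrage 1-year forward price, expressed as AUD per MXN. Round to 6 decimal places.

T = 1 year.
Growth of 1 AUD over T: 1 + 0.0533×1 = 1.053300.
MXN accumulates by 1 + 0.0963×1 = 1.096300.
Forward (AUD per MXN) = 0.10243 × 1.053300 / 1.096300 = 0.09841240.

0.098412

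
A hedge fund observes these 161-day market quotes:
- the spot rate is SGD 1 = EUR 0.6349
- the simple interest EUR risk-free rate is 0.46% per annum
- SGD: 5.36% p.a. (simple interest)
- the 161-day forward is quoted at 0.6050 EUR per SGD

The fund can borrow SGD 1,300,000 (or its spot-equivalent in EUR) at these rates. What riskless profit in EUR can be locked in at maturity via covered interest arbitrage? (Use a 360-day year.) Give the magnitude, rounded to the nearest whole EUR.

EUR 21,715

T = 161/360 years.
Route A — deposit SGD, sell forward: 1,300,000 × 1.02397111 × 0.6050 = EUR 805,353.28.
Route B — convert at spot, deposit EUR: 1,300,000 × 0.6349 × 1.00205722 = EUR 827,067.97.
The quoted forward undervalues SGD, so borrow SGD, convert to EUR at spot, deposit the EUR at 0.46%, and buy SGD forward at 0.6050 to cover the loan.
Arbitrage profit = |805,353.28 − 827,067.97| = EUR 21,715.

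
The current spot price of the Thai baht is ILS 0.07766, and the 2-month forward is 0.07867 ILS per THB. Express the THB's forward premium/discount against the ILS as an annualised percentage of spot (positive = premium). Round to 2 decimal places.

T = 2/12 years.
Period premium: (0.07867 − 0.07766)/0.07766 = 0.0130054.
×(1/T) gives 7.80% p.a.

+7.80%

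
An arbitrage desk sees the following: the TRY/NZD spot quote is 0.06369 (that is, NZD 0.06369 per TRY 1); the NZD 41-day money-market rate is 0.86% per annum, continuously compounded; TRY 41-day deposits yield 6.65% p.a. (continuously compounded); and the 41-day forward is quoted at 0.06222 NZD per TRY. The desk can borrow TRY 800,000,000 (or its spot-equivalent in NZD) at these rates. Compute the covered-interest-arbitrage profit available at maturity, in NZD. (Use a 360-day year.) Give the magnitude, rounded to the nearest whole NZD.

NZD 847,514

T = 41/360 years.
Invest the TRY and cover forward: 800,000,000 × 1.0076023634 × 0.06222 = NZD 50,154,415.24.
Convert at spot and invest in NZD: 800,000,000 × 0.06369 × 1.0009799243 = NZD 51,001,929.10.
The quoted forward undervalues TRY, so borrow TRY, convert to NZD at spot, deposit the NZD at 0.86%, and buy TRY forward at 0.06222 to cover the loan.
Profit = 51,001,929.10 − 50,154,415.24 = NZD 847,514.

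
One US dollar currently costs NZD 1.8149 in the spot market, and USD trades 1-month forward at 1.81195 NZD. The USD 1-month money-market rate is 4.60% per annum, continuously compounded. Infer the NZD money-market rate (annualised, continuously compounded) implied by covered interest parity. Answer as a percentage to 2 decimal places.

2.65%

T = 1/12 years.
By CIP, F/S equals the NZD-to-USD growth ratio: 1.81195/1.8149 = 0.9983746.
USD growth factor: e^(0.0460×1/12) = 1.0038407.
That pins the NZD growth at 1.0022091.
Take logs: ln 1.0022091 / (1/12) = 0.026480, so 2.65%.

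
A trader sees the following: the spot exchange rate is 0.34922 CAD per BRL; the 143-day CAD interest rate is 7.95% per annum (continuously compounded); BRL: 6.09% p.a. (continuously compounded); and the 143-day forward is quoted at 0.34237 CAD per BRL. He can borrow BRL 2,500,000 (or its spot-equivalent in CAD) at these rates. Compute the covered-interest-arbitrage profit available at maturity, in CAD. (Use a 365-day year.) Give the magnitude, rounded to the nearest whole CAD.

CAD 24,078

T = 143/365 years.
Invest the BRL and cover forward: 2,500,000 × 1.02414637 × 0.34237 = CAD 876,592.48.
Convert at spot and invest in CAD: 2,500,000 × 0.34922 × 1.03163671 = CAD 900,670.43.
The quoted forward undervalues BRL, so borrow BRL, convert to CAD at spot, deposit the CAD at 7.95%, and buy BRL forward at 0.34237 to cover the loan.
The gap between the two covered legs is CAD 24,078.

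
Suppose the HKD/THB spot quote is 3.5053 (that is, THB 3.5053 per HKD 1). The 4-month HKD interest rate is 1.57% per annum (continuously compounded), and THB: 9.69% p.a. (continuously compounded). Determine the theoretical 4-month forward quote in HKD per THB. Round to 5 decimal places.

0.27766

T = 4/12 years.
THB growth factor: e^(0.0969×4/12) = 1.0328273.
Growth of 1 HKD over T: e^(0.0157×4/12) = 1.0052471.
So F = 3.5053 × 1.0328273 / 1.0052471 = 3.601472 (THB/HKD).
Invert for HKD per THB: 1 / 3.601472 = 0.27766.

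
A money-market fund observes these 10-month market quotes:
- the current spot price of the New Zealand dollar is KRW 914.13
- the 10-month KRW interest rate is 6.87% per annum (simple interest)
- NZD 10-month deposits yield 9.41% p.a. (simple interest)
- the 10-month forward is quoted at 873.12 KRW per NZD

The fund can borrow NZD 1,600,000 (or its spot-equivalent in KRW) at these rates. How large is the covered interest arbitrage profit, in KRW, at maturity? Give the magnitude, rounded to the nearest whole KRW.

T = 10/12 years.
Keep in NZD, deliver into the forward: 1,600,000·1.078416666667·873.12 = KRW 1,506,539,456.00.
Swap to KRW now, deposit: 1,600,000·914.13·1.057250 = KRW 1,546,342,308.00.
The quoted forward undervalues NZD, so borrow NZD, convert to KRW at spot, deposit the KRW at 6.87%, and buy NZD forward at 873.12 to cover the loan.
The gap between the two covered legs is KRW 39,802,852.

KRW 39,802,852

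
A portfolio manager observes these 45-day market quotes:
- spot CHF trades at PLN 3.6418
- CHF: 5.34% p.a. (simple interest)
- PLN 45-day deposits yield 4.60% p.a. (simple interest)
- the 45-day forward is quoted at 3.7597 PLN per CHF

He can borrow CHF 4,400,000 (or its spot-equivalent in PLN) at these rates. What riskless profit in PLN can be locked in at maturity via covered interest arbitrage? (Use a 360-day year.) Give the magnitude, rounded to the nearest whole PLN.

T = 45/360 years.
Invest the CHF and cover forward: 4,400,000 × 1.006675 × 3.7597 = PLN 16,653,102.39.
Convert at spot and invest in PLN: 4,400,000 × 3.6418 × 1.005750 = PLN 16,116,057.54.
The quoted forward overvalues CHF, so borrow PLN, buy CHF at spot, deposit the CHF at 5.34%, and sell the proceeds forward at 3.7597.
Profit = 16,653,102.39 − 16,116,057.54 = PLN 537,045.

PLN 537,045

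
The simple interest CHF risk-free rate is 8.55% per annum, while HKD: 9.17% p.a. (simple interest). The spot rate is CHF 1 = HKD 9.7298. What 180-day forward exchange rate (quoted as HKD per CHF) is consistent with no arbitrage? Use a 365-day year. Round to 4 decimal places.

9.7583

T = 180/365 years.
HKD growth factor: 1 + 0.0917×180/365 = 1.0452219.
Growth of 1 CHF over T: 1 + 0.0855×180/365 = 1.0421644.
Forward (HKD per CHF) = 9.7298 × 1.0452219 / 1.0421644 = 9.758345.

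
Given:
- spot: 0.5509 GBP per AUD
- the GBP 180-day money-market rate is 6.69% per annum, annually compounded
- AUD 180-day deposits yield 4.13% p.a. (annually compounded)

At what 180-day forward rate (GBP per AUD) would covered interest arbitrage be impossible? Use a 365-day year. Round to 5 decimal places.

T = 180/365 years.
Growth of 1 GBP over T: (1 + 0.0669)^(180/365) = 1.0324505.
Growth of 1 AUD over T: (1 + 0.0413)^(180/365) = 1.0201583.
Forward (GBP per AUD) = 0.5509 × 1.0324505 / 1.0201583 = 0.5575380.

0.55754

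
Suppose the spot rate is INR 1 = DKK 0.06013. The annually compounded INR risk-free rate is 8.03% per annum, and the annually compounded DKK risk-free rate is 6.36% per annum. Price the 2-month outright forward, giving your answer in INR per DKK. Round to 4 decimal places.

16.6739

T = 2/12 years.
DKK accumulates by (1 + 0.0636)^(2/12) = 1.01032955.
INR growth factor: (1 + 0.0803)^(2/12) = 1.01295635.
CIP: F = S · (grow DKK)/(grow INR) = 0.06013 × 1.01032955/1.01295635 = 0.059974071 DKK per INR.
Quoted the other way: 1/0.059974071 = 16.6739 INR per DKK.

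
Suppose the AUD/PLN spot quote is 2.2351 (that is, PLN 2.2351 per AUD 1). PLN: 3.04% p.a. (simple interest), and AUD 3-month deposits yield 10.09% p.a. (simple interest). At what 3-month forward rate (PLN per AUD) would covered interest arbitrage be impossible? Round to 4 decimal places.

T = 3/12 years.
PLN growth factor: 1 + 0.0304×3/12 = 1.007600.
AUD accumulates by 1 + 0.1009×3/12 = 1.025225.
Forward (PLN per AUD) = 2.2351 × 1.007600 / 1.025225 = 2.196676.

2.1967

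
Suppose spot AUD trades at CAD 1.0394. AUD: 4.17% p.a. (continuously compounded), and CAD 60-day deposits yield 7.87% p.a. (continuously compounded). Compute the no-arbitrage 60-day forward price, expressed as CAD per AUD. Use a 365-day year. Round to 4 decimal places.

T = 60/365 years.
CAD accumulates by e^(0.0787×60/365) = 1.013021.
AUD growth factor: e^(0.0417×60/365) = 1.0068783.
Forward (CAD per AUD) = 1.0394 × 1.013021 / 1.0068783 = 1.045741.

1.0457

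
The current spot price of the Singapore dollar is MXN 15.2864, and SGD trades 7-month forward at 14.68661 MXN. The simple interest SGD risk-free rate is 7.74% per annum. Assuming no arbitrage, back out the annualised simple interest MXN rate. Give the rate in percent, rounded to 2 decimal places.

T = 7/12 years.
By CIP, F/S equals the MXN-to-SGD growth ratio: 14.68661/15.2864 = 0.9607632.
SGD growth factor: 1 + 0.0774×7/12 = 1.045150.
That pins the MXN growth at 1.0041417.
(1.0041417 − 1)/T = 0.007100, i.e. 0.71%.

0.71%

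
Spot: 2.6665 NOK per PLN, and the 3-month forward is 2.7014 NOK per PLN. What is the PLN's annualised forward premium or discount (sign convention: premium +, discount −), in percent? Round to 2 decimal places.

+5.24%

T = 3/12 years.
Period premium: (2.7014 − 2.6665)/2.6665 = 0.0130883.
×(1/T) gives 5.24% p.a.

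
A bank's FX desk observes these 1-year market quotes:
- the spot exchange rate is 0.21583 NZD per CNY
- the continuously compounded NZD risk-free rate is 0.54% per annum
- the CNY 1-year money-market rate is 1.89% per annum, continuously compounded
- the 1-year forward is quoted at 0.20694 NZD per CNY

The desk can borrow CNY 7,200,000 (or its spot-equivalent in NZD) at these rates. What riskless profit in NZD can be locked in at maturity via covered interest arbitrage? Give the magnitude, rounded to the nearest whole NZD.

NZD 43,994

T = 1 year.
Keep in CNY, deliver into the forward: 7,200,000·1.019079736·0.20694 = NZD 1,518,396.20.
Swap to NZD now, deposit: 7,200,000·0.21583·1.005414606 = NZD 1,562,390.17.
The quoted forward undervalues CNY, so borrow CNY, convert to NZD at spot, deposit the NZD at 0.54%, and buy CNY forward at 0.20694 to cover the loan.
Profit = 1,562,390.17 − 1,518,396.20 = NZD 43,994.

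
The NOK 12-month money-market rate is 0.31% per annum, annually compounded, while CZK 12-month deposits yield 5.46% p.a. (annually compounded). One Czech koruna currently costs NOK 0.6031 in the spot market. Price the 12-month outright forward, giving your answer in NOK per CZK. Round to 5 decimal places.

T = 1 year.
Growth of 1 NOK over T: (1 + 0.0031)^1 = 1.003100.
CZK accumulates by (1 + 0.0546)^1 = 1.054600.
So F = 0.6031 × 1.003100 / 1.054600 = 0.5736484 (NOK/CZK).

0.57365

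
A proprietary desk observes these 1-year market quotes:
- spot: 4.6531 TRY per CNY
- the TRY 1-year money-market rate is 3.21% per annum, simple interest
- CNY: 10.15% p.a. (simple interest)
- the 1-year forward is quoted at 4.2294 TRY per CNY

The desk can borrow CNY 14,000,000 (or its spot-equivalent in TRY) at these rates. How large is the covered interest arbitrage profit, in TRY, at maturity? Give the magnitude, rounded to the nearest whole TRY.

TRY 2,012,926

T = 1 year.
Route A — deposit CNY, sell forward: 14,000,000 × 1.101500 × 4.2294 = TRY 65,221,577.40.
Route B — convert at spot, deposit TRY: 14,000,000 × 4.6531 × 1.032100 = TRY 67,234,503.14.
The quoted forward undervalues CNY, so borrow CNY, convert to TRY at spot, deposit the TRY at 3.21%, and buy CNY forward at 4.2294 to cover the loan.
Arbitrage profit = |65,221,577.40 − 67,234,503.14| = TRY 2,012,926.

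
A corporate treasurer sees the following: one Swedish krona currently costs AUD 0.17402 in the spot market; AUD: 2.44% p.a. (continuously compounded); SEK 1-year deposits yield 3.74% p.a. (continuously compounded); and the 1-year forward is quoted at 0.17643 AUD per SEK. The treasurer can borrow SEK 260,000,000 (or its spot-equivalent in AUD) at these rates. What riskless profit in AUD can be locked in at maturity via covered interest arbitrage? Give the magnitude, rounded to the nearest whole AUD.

T = 1 year.
Keep in SEK, deliver into the forward: 260,000,000·1.0381081811·0.17643 = AUD 47,619,890.86.
Swap to AUD now, deposit: 260,000,000·0.17402·1.024700116 = AUD 46,362,761.69.
The quoted forward overvalues SEK, so borrow AUD, buy SEK at spot, deposit the SEK at 3.74%, and sell the proceeds forward at 0.17643.
Arbitrage profit = |47,619,890.86 − 46,362,761.69| = AUD 1,257,129.

AUD 1,257,129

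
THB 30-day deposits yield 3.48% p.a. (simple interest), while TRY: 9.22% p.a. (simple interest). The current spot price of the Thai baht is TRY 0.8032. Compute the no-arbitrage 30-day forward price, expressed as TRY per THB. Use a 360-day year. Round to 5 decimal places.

T = 30/360 years.
TRY growth factor: 1 + 0.0922×30/360 = 1.0076833.
THB accumulates by 1 + 0.0348×30/360 = 1.002900.
Forward (TRY per THB) = 0.8032 × 1.0076833 / 1.002900 = 0.8070308.

0.80703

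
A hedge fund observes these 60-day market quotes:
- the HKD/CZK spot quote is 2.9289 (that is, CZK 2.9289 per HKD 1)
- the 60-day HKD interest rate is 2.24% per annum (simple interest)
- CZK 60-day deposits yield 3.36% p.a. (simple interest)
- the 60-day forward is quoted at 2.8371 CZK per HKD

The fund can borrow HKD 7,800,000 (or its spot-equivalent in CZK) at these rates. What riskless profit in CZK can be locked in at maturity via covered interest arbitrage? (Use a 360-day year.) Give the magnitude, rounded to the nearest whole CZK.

T = 60/360 years.
Route A — deposit HKD, sell forward: 7,800,000 × 1.0037333333 × 2.8371 = CZK 22,211,996.35.
Route B — convert at spot, deposit CZK: 7,800,000 × 2.9289 × 1.005600 = CZK 22,973,354.35.
The quoted forward undervalues HKD, so borrow HKD, convert to CZK at spot, deposit the CZK at 3.36%, and buy HKD forward at 2.8371 to cover the loan.
Arbitrage profit = |22,211,996.35 − 22,973,354.35| = CZK 761,358.

CZK 761,358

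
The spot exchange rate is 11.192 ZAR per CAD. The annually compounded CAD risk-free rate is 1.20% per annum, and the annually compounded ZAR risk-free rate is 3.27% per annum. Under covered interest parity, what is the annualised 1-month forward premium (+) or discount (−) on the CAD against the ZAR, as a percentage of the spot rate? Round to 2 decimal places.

T = 1/12 years.
No-arbitrage forward: 11.192 × 1.002685 / 1.0009945 = 11.210901 ZAR/CAD.
(F − S)/S ÷ T = (11.210901 − 11.192)/11.192/(1/12) = 0.020266 → 2.03%.

+2.03%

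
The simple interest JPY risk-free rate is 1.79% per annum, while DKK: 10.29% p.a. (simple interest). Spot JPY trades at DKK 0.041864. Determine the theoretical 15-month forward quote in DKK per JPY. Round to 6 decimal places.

T = 15/12 years.
DKK accumulates by 1 + 0.1029×15/12 = 1.128625.
JPY accumulates by 1 + 0.0179×15/12 = 1.022375.
Forward (DKK per JPY) = 0.041864 × 1.128625 / 1.022375 = 0.04621470.

0.046215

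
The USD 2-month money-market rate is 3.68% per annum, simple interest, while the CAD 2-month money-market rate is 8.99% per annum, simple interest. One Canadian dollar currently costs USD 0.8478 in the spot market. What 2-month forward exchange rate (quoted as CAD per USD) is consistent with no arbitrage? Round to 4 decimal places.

1.1899

T = 2/12 years.
Growth of 1 USD over T: 1 + 0.0368×2/12 = 1.0061333.
Growth of 1 CAD over T: 1 + 0.0899×2/12 = 1.0149833.
Forward (USD per CAD) = 0.8478 × 1.0061333 / 1.0149833 = 0.8404077.
Quoted the other way: 1/0.8404077 = 1.1899 CAD per USD.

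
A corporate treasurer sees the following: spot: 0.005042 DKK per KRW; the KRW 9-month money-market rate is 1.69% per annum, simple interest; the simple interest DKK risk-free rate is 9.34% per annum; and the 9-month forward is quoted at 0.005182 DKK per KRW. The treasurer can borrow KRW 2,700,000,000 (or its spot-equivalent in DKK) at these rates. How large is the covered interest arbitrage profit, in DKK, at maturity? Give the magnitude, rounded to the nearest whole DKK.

DKK 398,278

T = 9/12 years.
Route A — deposit KRW, sell forward: 2,700,000,000 × 1.012675 × 0.005182 = DKK 14,168,741.00.
Route B — convert at spot, deposit DKK: 2,700,000,000 × 0.005042 × 1.070050 = DKK 14,567,018.67.
The quoted forward undervalues KRW, so borrow KRW, convert to DKK at spot, deposit the DKK at 9.34%, and buy KRW forward at 0.005182 to cover the loan.
Profit = 14,567,018.67 − 14,168,741.00 = DKK 398,278.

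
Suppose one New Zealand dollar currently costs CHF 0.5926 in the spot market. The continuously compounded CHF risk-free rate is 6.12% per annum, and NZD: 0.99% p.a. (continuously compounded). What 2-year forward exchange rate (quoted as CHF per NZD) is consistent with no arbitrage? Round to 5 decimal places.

T = 2 years.
CHF growth factor: e^(0.0612×2) = 1.1302061.
NZD growth factor: e^(0.0099×2) = 1.0199973.
So F = 0.5926 × 1.1302061 / 1.0199973 = 0.6566293 (CHF/NZD).

0.65663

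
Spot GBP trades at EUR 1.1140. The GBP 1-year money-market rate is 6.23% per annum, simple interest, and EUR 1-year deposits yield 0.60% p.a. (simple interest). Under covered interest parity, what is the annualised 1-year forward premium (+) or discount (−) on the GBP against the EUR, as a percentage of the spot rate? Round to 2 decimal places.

T = 1 year.
CIP forward (EUR per GBP) = 1.114 × 1.006000/1.062300 = 1.0549600.
(F − S)/S ÷ T = (1.0549600 − 1.114)/1.114/1 = -0.052998 → -5.30%.

-5.30%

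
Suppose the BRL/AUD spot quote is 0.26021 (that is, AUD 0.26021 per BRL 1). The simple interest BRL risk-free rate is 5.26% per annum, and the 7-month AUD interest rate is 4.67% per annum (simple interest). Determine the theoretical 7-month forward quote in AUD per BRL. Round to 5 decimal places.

T = 7/12 years.
AUD growth factor: 1 + 0.0467×7/12 = 1.0272417.
Growth of 1 BRL over T: 1 + 0.0526×7/12 = 1.0306833.
Forward (AUD per BRL) = 0.26021 × 1.0272417 / 1.0306833 = 0.2593411.

0.25934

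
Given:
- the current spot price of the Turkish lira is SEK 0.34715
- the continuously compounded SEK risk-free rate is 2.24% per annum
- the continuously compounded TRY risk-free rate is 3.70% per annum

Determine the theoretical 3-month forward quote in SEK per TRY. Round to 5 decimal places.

0.34589

T = 3/12 years.
SEK accumulates by e^(0.0224×3/12) = 1.0056157.
TRY growth factor: e^(0.0370×3/12) = 1.0092929.
So F = 0.34715 × 1.0056157 / 1.0092929 = 0.3458852 (SEK/TRY).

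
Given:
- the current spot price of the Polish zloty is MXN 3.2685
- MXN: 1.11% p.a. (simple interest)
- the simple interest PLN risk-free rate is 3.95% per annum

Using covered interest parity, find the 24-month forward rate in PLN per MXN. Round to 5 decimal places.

0.32295

T = 2 years.
MXN growth factor: 1 + 0.0111×2 = 1.022200.
Growth of 1 PLN over T: 1 + 0.0395×2 = 1.079000.
Forward (MXN per PLN) = 3.2685 × 1.022200 / 1.079000 = 3.096442.
Invert for PLN per MXN: 1 / 3.096442 = 0.32295.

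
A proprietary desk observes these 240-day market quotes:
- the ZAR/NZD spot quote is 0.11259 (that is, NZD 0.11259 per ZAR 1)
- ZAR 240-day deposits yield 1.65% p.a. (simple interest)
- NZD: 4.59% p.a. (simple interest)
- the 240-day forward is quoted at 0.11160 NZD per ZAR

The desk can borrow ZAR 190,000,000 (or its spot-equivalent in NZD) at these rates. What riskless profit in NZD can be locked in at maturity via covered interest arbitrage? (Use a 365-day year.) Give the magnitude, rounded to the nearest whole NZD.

NZD 603,682

T = 240/365 years.
Keep in ZAR, deliver into the forward: 190,000,000·1.0108493151·0.11160 = NZD 21,434,048.88.
Swap to NZD now, deposit: 190,000,000·0.11259·1.0301808219 = NZD 22,037,731.16.
The quoted forward undervalues ZAR, so borrow ZAR, convert to NZD at spot, deposit the NZD at 4.59%, and buy ZAR forward at 0.11160 to cover the loan.
The gap between the two covered legs is NZD 603,682.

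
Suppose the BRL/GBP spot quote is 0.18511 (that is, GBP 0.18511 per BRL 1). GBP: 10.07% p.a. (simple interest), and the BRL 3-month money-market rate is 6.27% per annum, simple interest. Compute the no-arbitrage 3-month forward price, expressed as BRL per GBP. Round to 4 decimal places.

T = 3/12 years.
GBP accumulates by 1 + 0.1007×3/12 = 1.025175.
BRL accumulates by 1 + 0.0627×3/12 = 1.015675.
CIP: F = S · (grow GBP)/(grow BRL) = 0.18511 × 1.025175/1.015675 = 0.1868414 GBP per BRL.
Invert for BRL per GBP: 1 / 0.1868414 = 5.3521.

5.3521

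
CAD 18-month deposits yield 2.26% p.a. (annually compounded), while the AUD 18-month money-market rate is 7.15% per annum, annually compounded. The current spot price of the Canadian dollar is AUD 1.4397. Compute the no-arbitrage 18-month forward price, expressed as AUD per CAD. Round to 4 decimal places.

T = 18/12 years.
AUD growth factor: (1 + 0.0715)^(18/12) = 1.1091448.
CAD accumulates by (1 + 0.0226)^(18/12) = 1.0340908.
Forward (AUD per CAD) = 1.4397 × 1.1091448 / 1.0340908 = 1.544193.

1.5442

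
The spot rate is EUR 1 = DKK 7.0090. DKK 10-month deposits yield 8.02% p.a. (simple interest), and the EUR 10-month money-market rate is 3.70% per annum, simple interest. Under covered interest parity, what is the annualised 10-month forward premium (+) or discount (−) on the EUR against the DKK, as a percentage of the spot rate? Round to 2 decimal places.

+4.19%

T = 10/12 years.
No-arbitrage forward: 7.009 × 1.0668333 / 1.0308333 = 7.2537767 DKK/EUR.
(F − S)/S ÷ T = (7.2537767 − 7.009)/7.009/(10/12) = 0.041908 → 4.19%.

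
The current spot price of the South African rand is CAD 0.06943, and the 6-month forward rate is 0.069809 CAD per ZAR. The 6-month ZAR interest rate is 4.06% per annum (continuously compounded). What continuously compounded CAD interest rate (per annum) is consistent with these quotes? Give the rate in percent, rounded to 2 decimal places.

5.15%

T = 6/12 years.
F/S = 0.069809/0.06943 = 1.0054587 = (growth of CAD) / (growth of ZAR).
The ZAR side grows by e^(0.0406×6/12) = 1.0205074.
Hence g_CAD = 1.026078.
Take logs: ln 1.026078 / (6/12) = 0.051488, so 5.15%.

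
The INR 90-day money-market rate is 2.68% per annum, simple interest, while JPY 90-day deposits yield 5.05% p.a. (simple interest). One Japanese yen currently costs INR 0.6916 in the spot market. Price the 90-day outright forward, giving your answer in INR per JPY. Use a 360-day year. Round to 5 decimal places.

0.68755

T = 90/360 years.
INR accumulates by 1 + 0.0268×90/360 = 1.006700.
JPY accumulates by 1 + 0.0505×90/360 = 1.012625.
So F = 0.6916 × 1.006700 / 1.012625 = 0.6875534 (INR/JPY).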